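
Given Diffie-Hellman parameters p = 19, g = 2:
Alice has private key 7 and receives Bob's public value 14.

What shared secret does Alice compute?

Step 1: s = B^a mod p = 14^7 mod 19.
  14^1 mod 19 = 14
  14^2 mod 19 = (14 * 14) mod 19 = 6
  14^3 mod 19 = (6 * 14) mod 19 = 8
  14^4 mod 19 = (8 * 14) mod 19 = 17
  14^5 mod 19 = (17 * 14) mod 19 = 10
  14^6 mod 19 = (10 * 14) mod 19 = 7
  14^7 mod 19 = (7 * 14) mod 19 = 3
Result: shared secret = 3.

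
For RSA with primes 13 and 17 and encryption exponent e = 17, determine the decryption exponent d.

Step 1: n = 13 * 17 = 221.
Step 2: phi(n) = 12 * 16 = 192.
Step 3: Find d such that 17 * d = 1 (mod 192).
Step 4: d = 17^(-1) mod 192 = 113.
Verification: 17 * 113 = 1921 = 10 * 192 + 1.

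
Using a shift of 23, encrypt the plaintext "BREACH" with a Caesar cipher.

Step 1: For each letter, shift forward by 23 positions (mod 26).
  B (position 1) -> position (1+23) mod 26 = 24 -> Y
  R (position 17) -> position (17+23) mod 26 = 14 -> O
  E (position 4) -> position (4+23) mod 26 = 1 -> B
  A (position 0) -> position (0+23) mod 26 = 23 -> X
  C (position 2) -> position (2+23) mod 26 = 25 -> Z
  H (position 7) -> position (7+23) mod 26 = 4 -> E
Result: YOBXZE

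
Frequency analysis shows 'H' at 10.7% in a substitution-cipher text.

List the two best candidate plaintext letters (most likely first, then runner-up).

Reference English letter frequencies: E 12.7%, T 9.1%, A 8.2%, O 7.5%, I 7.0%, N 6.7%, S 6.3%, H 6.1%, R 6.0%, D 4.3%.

Step 1: Observed frequency of 'H' is 10.7%.
Step 2: Compute distances to each reference frequency and sort:
  T (9.1%): difference = 1.6% <-- BEST
  E (12.7%): difference = 2.0% <-- RUNNER-UP
  A (8.2%): difference = 2.5%
  O (7.5%): difference = 3.2%
  I (7.0%): difference = 3.7%
Step 3: Most likely is 'T' (9.1%, diff 1.6%); second most likely is 'E' (12.7%, diff 2.0%).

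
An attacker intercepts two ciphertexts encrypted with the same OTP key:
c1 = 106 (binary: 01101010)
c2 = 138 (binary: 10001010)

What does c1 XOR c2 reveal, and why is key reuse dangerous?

Step 1: c1 XOR c2 = (m1 XOR k) XOR (m2 XOR k).
Step 2: By XOR associativity/commutativity: = m1 XOR m2 XOR k XOR k = m1 XOR m2.
Step 3: 01101010 XOR 10001010 = 11100000 = 224.
Step 4: The key cancels out! An attacker learns m1 XOR m2 = 224, revealing the relationship between plaintexts.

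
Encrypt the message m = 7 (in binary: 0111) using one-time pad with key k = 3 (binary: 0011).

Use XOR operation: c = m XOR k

Step 1: Write out the XOR operation bit by bit:
  Message: 0111
  Key:     0011
  XOR:     0100
Step 2: Convert to decimal: 0100 = 4.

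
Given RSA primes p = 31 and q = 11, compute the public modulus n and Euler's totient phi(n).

Step 1: n = p * q = 31 * 11 = 341.
Step 2: phi(n) = (p-1)(q-1) = 30 * 10 = 300.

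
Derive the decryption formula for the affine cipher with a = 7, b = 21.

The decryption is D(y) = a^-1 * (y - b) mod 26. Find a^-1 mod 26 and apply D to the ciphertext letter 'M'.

Step 1: Find a^-1, the modular inverse of 7 mod 26.
Step 2: We need 7 * a^-1 = 1 (mod 26).
Step 3: 7 * 15 = 105 = 4 * 26 + 1, so a^-1 = 15.
Step 4: D(y) = 15(y - 21) mod 26.
Step 5: Apply to 'M' (y = 12): D(12) = 15 * (12 - 21) mod 26 = 15 * -9 mod 26 = 21 -> 'V'.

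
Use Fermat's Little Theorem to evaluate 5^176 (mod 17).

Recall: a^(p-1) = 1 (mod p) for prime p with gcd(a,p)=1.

Step 1: Since 17 is prime, by Fermat's Little Theorem: 5^16 = 1 (mod 17).
Step 2: Reduce exponent: 176 mod 16 = 0.
Step 3: So 5^176 = 5^0 (mod 17).
Step 4: 5^0 mod 17 = 1.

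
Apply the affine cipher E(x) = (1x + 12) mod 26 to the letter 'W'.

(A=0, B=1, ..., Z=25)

Step 1: Convert 'W' to number: x = 22.
Step 2: E(22) = (1 * 22 + 12) mod 26 = 34 mod 26 = 8.
Step 3: Convert 8 back to letter: I.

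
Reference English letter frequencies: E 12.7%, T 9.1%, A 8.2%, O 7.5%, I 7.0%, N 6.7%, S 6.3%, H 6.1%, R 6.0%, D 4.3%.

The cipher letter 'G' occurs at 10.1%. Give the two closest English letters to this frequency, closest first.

Step 1: Observed frequency of 'G' is 10.1%.
Step 2: Compute distances to each reference frequency and sort:
  T (9.1%): difference = 1.0% <-- BEST
  A (8.2%): difference = 1.9% <-- RUNNER-UP
  E (12.7%): difference = 2.6%
  O (7.5%): difference = 2.6%
  I (7.0%): difference = 3.1%
Step 3: Most likely is 'T' (9.1%, diff 1.0%); second most likely is 'A' (8.2%, diff 1.9%).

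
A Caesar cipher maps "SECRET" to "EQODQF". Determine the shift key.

Step 1: Compare first letters: S (position 18) -> E (position 4).
Step 2: Shift = (4 - 18) mod 26 = 12.
The shift value is 12.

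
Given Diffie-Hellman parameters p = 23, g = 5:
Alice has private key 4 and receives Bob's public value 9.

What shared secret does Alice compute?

Step 1: s = B^a mod p = 9^4 mod 23.
  9^1 mod 23 = 9
  9^2 mod 23 = (9 * 9) mod 23 = 12
  9^3 mod 23 = (12 * 9) mod 23 = 16
  9^4 mod 23 = (16 * 9) mod 23 = 6
Result: shared secret = 6.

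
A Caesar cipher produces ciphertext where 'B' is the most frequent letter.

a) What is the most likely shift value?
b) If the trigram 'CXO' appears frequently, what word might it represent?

Step 1: In English, 'E' is the most frequent letter (12.7%).
Step 2: The most frequent ciphertext letter is 'B' (position 1).
Step 3: Shift = (1 - 4) mod 26 = 23.
Step 4: Decrypt 'CXO' by shifting back 23:
  C -> F
  X -> A
  O -> R
Step 5: 'CXO' decrypts to 'FAR'.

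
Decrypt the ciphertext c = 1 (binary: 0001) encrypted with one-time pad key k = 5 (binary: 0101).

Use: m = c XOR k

Step 1: XOR ciphertext with key:
  Ciphertext: 0001
  Key:        0101
  XOR:        0100
Step 2: Plaintext = 0100 = 4 in decimal.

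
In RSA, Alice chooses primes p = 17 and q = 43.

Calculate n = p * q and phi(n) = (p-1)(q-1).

Step 1: n = p * q = 17 * 43 = 731.
Step 2: phi(n) = (p-1)(q-1) = 16 * 42 = 672.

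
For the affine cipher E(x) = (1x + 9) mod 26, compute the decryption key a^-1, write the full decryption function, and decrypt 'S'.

Step 1: Find a^-1, the modular inverse of 1 mod 26.
Step 2: We need 1 * a^-1 = 1 (mod 26).
Step 3: 1 * 1 = 1 = 0 * 26 + 1, so a^-1 = 1.
Step 4: D(y) = 1(y - 9) mod 26.
Step 5: Apply to 'S' (y = 18): D(18) = 1 * (18 - 9) mod 26 = 1 * 9 mod 26 = 9 -> 'J'.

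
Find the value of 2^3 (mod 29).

Step 1: Compute 2^3 mod 29 step by step, reducing modulo 29 at each step.
  2^1 mod 29 = 2
  2^2 mod 29 = (2 * 2) mod 29 = 4
  2^3 mod 29 = (4 * 2) mod 29 = 8
Step 2: Result = 8.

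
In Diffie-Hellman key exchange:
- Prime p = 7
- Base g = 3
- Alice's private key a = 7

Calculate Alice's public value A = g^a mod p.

Step 1: A = g^a mod p = 3^7 mod 7.
  3^1 mod 7 = 3
  3^2 mod 7 = (3 * 3) mod 7 = 2
  3^3 mod 7 = (2 * 3) mod 7 = 6
  3^4 mod 7 = (6 * 3) mod 7 = 4
  3^5 mod 7 = (4 * 3) mod 7 = 5
  3^6 mod 7 = (5 * 3) mod 7 = 1
  3^7 mod 7 = (1 * 3) mod 7 = 3
Result: A = 3.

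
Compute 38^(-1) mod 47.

Step 1: We need x such that 38 * x = 1 (mod 47).
Step 2: Using the extended Euclidean algorithm or trial:
  38 * 26 = 988 = 21 * 47 + 1.
Step 3: Since 988 mod 47 = 1, the inverse is x = 26.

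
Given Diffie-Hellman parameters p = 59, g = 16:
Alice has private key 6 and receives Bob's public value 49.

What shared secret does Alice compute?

Step 1: s = B^a mod p = 49^6 mod 59.
  49^1 mod 59 = 49
  49^2 mod 59 = (49 * 49) mod 59 = 41
  49^3 mod 59 = (41 * 49) mod 59 = 3
  49^4 mod 59 = (3 * 49) mod 59 = 29
  49^5 mod 59 = (29 * 49) mod 59 = 5
  49^6 mod 59 = (5 * 49) mod 59 = 9
Result: shared secret = 9.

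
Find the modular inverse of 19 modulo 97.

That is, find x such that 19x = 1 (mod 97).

Step 1: We need x such that 19 * x = 1 (mod 97).
Step 2: Using the extended Euclidean algorithm or trial:
  19 * 46 = 874 = 9 * 97 + 1.
Step 3: Since 874 mod 97 = 1, the inverse is x = 46.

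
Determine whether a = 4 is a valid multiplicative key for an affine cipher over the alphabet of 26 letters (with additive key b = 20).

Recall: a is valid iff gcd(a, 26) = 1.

Step 1: Compute gcd(4, 26).
Step 2: gcd(4, 26) = 2.
Since gcd = 2 != 1, 4 shares a common factor with 26, so it cannot be used.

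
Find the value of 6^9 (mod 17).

Step 1: Compute 6^9 mod 17 step by step, reducing modulo 17 at each step.
  6^1 mod 17 = 6
  6^2 mod 17 = (6 * 6) mod 17 = 2
  6^3 mod 17 = (2 * 6) mod 17 = 12
  6^4 mod 17 = (12 * 6) mod 17 = 4
  6^5 mod 17 = (4 * 6) mod 17 = 7
  6^6 mod 17 = (7 * 6) mod 17 = 8
  6^7 mod 17 = (8 * 6) mod 17 = 14
  6^8 mod 17 = (14 * 6) mod 17 = 16
  6^9 mod 17 = (16 * 6) mod 17 = 11
Step 2: Result = 11.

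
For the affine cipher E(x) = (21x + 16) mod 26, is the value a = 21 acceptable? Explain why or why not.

Step 1: Compute gcd(21, 26).
Step 2: gcd(21, 26) = 1.
Since gcd = 1, 21 is coprime with 26, so it is a valid key.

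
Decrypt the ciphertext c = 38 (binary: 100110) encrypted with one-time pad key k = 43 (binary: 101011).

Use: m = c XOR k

Step 1: XOR ciphertext with key:
  Ciphertext: 100110
  Key:        101011
  XOR:        001101
Step 2: Plaintext = 001101 = 13 in decimal.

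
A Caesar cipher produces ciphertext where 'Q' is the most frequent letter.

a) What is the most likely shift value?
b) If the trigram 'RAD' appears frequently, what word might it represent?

Step 1: In English, 'E' is the most frequent letter (12.7%).
Step 2: The most frequent ciphertext letter is 'Q' (position 16).
Step 3: Shift = (16 - 4) mod 26 = 12.
Step 4: Decrypt 'RAD' by shifting back 12:
  R -> F
  A -> O
  D -> R
Step 5: 'RAD' decrypts to 'FOR'.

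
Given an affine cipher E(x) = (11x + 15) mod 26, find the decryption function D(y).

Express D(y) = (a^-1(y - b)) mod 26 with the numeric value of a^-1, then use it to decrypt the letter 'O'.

Step 1: Find a^-1, the modular inverse of 11 mod 26.
Step 2: We need 11 * a^-1 = 1 (mod 26).
Step 3: 11 * 19 = 209 = 8 * 26 + 1, so a^-1 = 19.
Step 4: D(y) = 19(y - 15) mod 26.
Step 5: Apply to 'O' (y = 14): D(14) = 19 * (14 - 15) mod 26 = 19 * -1 mod 26 = 7 -> 'H'.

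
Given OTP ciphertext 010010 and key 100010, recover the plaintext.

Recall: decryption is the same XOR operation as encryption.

Step 1: XOR ciphertext with key:
  Ciphertext: 010010
  Key:        100010
  XOR:        110000
Step 2: Plaintext = 110000 = 48 in decimal.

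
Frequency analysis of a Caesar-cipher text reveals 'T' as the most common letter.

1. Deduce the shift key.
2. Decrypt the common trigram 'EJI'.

Step 1: In English, 'E' is the most frequent letter (12.7%).
Step 2: The most frequent ciphertext letter is 'T' (position 19).
Step 3: Shift = (19 - 4) mod 26 = 15.
Step 4: Decrypt 'EJI' by shifting back 15:
  E -> P
  J -> U
  I -> T
Step 5: 'EJI' decrypts to 'PUT'.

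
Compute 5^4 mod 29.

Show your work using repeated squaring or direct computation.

Step 1: Compute 5^4 mod 29 step by step, reducing modulo 29 at each step.
  5^1 mod 29 = 5
  5^2 mod 29 = (5 * 5) mod 29 = 25
  5^3 mod 29 = (25 * 5) mod 29 = 9
  5^4 mod 29 = (9 * 5) mod 29 = 16
Step 2: Result = 16.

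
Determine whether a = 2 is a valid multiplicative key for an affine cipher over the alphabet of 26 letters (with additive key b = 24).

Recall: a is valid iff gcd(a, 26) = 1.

Step 1: Compute gcd(2, 26).
Step 2: gcd(2, 26) = 2.
Since gcd = 2 != 1, 2 shares a common factor with 26, so it cannot be used.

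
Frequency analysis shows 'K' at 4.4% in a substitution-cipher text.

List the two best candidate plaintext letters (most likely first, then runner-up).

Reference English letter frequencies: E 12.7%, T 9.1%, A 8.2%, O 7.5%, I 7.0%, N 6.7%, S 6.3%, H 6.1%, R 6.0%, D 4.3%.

Step 1: Observed frequency of 'K' is 4.4%.
Step 2: Compute distances to each reference frequency and sort:
  D (4.3%): difference = 0.1% <-- BEST
  R (6.0%): difference = 1.6% <-- RUNNER-UP
  H (6.1%): difference = 1.7%
  S (6.3%): difference = 1.9%
  N (6.7%): difference = 2.3%
Step 3: Most likely is 'D' (4.3%, diff 0.1%); second most likely is 'R' (6.0%, diff 1.6%).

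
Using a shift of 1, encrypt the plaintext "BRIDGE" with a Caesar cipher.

Step 1: For each letter, shift forward by 1 positions (mod 26).
  B (position 1) -> position (1+1) mod 26 = 2 -> C
  R (position 17) -> position (17+1) mod 26 = 18 -> S
  I (position 8) -> position (8+1) mod 26 = 9 -> J
  D (position 3) -> position (3+1) mod 26 = 4 -> E
  G (position 6) -> position (6+1) mod 26 = 7 -> H
  E (position 4) -> position (4+1) mod 26 = 5 -> F
Result: CSJEHF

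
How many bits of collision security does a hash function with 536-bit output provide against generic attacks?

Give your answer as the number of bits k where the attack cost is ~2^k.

Step 1: The hash has a 536-bit output.
Step 2: Collision resistance means it should be infeasible to find any x != y with h(x) = h(y).
By the birthday bound, a generic collision search succeeds after about sqrt(2^536) = 2^(536/2) = 2^268 evaluations.
Step 3: Security level = 268 bits.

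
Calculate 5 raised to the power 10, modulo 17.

Step 1: Compute 5^10 mod 17 step by step, reducing modulo 17 at each step.
  5^1 mod 17 = 5
  5^2 mod 17 = (5 * 5) mod 17 = 8
  5^3 mod 17 = (8 * 5) mod 17 = 6
  5^4 mod 17 = (6 * 5) mod 17 = 13
  5^5 mod 17 = (13 * 5) mod 17 = 14
  5^6 mod 17 = (14 * 5) mod 17 = 2
  5^7 mod 17 = (2 * 5) mod 17 = 10
  5^8 mod 17 = (10 * 5) mod 17 = 16
  5^9 mod 17 = (16 * 5) mod 17 = 12
  5^10 mod 17 = (12 * 5) mod 17 = 9
Step 2: Result = 9.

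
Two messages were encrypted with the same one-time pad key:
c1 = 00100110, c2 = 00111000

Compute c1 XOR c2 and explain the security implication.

Step 1: c1 XOR c2 = (m1 XOR k) XOR (m2 XOR k).
Step 2: By XOR associativity/commutativity: = m1 XOR m2 XOR k XOR k = m1 XOR m2.
Step 3: 00100110 XOR 00111000 = 00011110 = 30.
Step 4: The key cancels out! An attacker learns m1 XOR m2 = 30, revealing the relationship between plaintexts.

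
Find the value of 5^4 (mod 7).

Step 1: Compute 5^4 mod 7 step by step, reducing modulo 7 at each step.
  5^1 mod 7 = 5
  5^2 mod 7 = (5 * 5) mod 7 = 4
  5^3 mod 7 = (4 * 5) mod 7 = 6
  5^4 mod 7 = (6 * 5) mod 7 = 2
Step 2: Result = 2.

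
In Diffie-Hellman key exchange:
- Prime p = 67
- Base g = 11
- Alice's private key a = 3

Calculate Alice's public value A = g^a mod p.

Step 1: A = g^a mod p = 11^3 mod 67.
  11^1 mod 67 = 11
  11^2 mod 67 = (11 * 11) mod 67 = 54
  11^3 mod 67 = (54 * 11) mod 67 = 58
Result: A = 58.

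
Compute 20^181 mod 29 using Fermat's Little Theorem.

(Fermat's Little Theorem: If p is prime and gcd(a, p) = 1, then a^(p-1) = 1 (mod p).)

Step 1: Since 29 is prime, by Fermat's Little Theorem: 20^28 = 1 (mod 29).
Step 2: Reduce exponent: 181 mod 28 = 13.
Step 3: So 20^181 = 20^13 (mod 29).
Step 4: 20^13 mod 29 = 16.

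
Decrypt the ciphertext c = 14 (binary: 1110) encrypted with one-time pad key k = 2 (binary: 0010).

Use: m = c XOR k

Step 1: XOR ciphertext with key:
  Ciphertext: 1110
  Key:        0010
  XOR:        1100
Step 2: Plaintext = 1100 = 12 in decimal.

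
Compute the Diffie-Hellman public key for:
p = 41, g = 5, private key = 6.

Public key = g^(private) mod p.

Step 1: A = g^a mod p = 5^6 mod 41.
  5^1 mod 41 = 5
  5^2 mod 41 = (5 * 5) mod 41 = 25
  5^3 mod 41 = (25 * 5) mod 41 = 2
  5^4 mod 41 = (2 * 5) mod 41 = 10
  5^5 mod 41 = (10 * 5) mod 41 = 9
  5^6 mod 41 = (9 * 5) mod 41 = 4
Result: A = 4.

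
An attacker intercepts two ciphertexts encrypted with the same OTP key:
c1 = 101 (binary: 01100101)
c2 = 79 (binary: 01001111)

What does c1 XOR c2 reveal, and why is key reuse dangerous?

Step 1: c1 XOR c2 = (m1 XOR k) XOR (m2 XOR k).
Step 2: By XOR associativity/commutativity: = m1 XOR m2 XOR k XOR k = m1 XOR m2.
Step 3: 01100101 XOR 01001111 = 00101010 = 42.
Step 4: The key cancels out! An attacker learns m1 XOR m2 = 42, revealing the relationship between plaintexts.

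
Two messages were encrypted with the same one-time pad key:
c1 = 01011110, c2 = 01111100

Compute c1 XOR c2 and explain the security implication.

Step 1: c1 XOR c2 = (m1 XOR k) XOR (m2 XOR k).
Step 2: By XOR associativity/commutativity: = m1 XOR m2 XOR k XOR k = m1 XOR m2.
Step 3: 01011110 XOR 01111100 = 00100010 = 34.
Step 4: The key cancels out! An attacker learns m1 XOR m2 = 34, revealing the relationship between plaintexts.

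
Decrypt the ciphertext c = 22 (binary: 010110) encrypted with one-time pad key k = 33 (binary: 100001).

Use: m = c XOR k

Step 1: XOR ciphertext with key:
  Ciphertext: 010110
  Key:        100001
  XOR:        110111
Step 2: Plaintext = 110111 = 55 in decimal.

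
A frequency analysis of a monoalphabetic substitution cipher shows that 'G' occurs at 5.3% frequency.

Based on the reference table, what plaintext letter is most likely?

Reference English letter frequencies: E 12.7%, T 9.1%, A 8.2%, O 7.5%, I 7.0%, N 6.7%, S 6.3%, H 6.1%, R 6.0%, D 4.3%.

Step 1: The observed frequency is 5.3%.
Step 2: Compare with English frequencies:
  E: 12.7% (difference: 7.4%)
  T: 9.1% (difference: 3.8%)
  A: 8.2% (difference: 2.9%)
  O: 7.5% (difference: 2.2%)
  I: 7.0% (difference: 1.7%)
  N: 6.7% (difference: 1.4%)
  S: 6.3% (difference: 1.0%)
  H: 6.1% (difference: 0.8%)
  R: 6.0% (difference: 0.7%) <-- closest
  D: 4.3% (difference: 1.0%)
Step 3: 'G' most likely represents 'R' (frequency 6.0%).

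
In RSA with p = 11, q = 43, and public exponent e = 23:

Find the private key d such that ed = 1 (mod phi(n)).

Step 1: n = 11 * 43 = 473.
Step 2: phi(n) = 10 * 42 = 420.
Step 3: Find d such that 23 * d = 1 (mod 420).
Step 4: d = 23^(-1) mod 420 = 347.
Verification: 23 * 347 = 7981 = 19 * 420 + 1.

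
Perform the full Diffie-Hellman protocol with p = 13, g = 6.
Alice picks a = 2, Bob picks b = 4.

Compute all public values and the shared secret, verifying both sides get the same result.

Step 1: A = g^a mod p = 6^2 mod 13 = 10.
Step 2: B = g^b mod p = 6^4 mod 13 = 9.
Step 3: Alice computes s = B^a mod p = 9^2 mod 13 = 3.
Step 4: Bob computes s = A^b mod p = 10^4 mod 13 = 3.
Both sides agree: shared secret = 3.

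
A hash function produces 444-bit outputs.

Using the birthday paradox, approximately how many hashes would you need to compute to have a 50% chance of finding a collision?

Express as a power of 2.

Step 1: The birthday paradox gives collision probability ~50% after sqrt(2^n) = 2^(n/2) hashes.
Step 2: For 444-bit output: 2^(444/2) = 2^222.
Step 3: Approximately 2^222 hash computations needed.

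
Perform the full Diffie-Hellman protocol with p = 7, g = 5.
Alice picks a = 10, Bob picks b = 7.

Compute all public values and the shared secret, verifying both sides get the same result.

Step 1: A = g^a mod p = 5^10 mod 7 = 2.
Step 2: B = g^b mod p = 5^7 mod 7 = 5.
Step 3: Alice computes s = B^a mod p = 5^10 mod 7 = 2.
Step 4: Bob computes s = A^b mod p = 2^7 mod 7 = 2.
Both sides agree: shared secret = 2.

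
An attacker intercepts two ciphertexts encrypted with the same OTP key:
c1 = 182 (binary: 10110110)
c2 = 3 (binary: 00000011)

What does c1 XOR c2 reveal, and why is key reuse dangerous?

Step 1: c1 XOR c2 = (m1 XOR k) XOR (m2 XOR k).
Step 2: By XOR associativity/commutativity: = m1 XOR m2 XOR k XOR k = m1 XOR m2.
Step 3: 10110110 XOR 00000011 = 10110101 = 181.
Step 4: The key cancels out! An attacker learns m1 XOR m2 = 181, revealing the relationship between plaintexts.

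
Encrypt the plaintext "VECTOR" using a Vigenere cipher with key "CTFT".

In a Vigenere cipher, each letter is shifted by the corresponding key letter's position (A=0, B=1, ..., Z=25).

Step 1: Repeat key to match plaintext length:
  Plaintext: VECTOR
  Key:       CTFTCT
Step 2: Encrypt each letter:
  V(21) + C(2) = (21+2) mod 26 = 23 = X
  E(4) + T(19) = (4+19) mod 26 = 23 = X
  C(2) + F(5) = (2+5) mod 26 = 7 = H
  T(19) + T(19) = (19+19) mod 26 = 12 = M
  O(14) + C(2) = (14+2) mod 26 = 16 = Q
  R(17) + T(19) = (17+19) mod 26 = 10 = K
Ciphertext: XXHMQK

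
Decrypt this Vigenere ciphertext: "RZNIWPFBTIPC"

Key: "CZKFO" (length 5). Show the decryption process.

Step 1: Key 'CZKFO' has length 5. Extended key: CZKFOCZKFOCZ
Step 2: Decrypt each position:
  R(17) - C(2) = 15 = P
  Z(25) - Z(25) = 0 = A
  N(13) - K(10) = 3 = D
  I(8) - F(5) = 3 = D
  W(22) - O(14) = 8 = I
  P(15) - C(2) = 13 = N
  F(5) - Z(25) = 6 = G
  B(1) - K(10) = 17 = R
  T(19) - F(5) = 14 = O
  I(8) - O(14) = 20 = U
  P(15) - C(2) = 13 = N
  C(2) - Z(25) = 3 = D
Plaintext: PADDINGROUND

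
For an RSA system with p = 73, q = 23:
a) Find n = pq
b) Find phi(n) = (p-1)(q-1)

Step 1: n = p * q = 73 * 23 = 1679.
Step 2: phi(n) = (p-1)(q-1) = 72 * 22 = 1584.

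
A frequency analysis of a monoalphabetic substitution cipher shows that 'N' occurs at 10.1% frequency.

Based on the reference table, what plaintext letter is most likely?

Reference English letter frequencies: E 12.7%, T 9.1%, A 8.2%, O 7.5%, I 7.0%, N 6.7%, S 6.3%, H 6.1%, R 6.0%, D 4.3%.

Step 1: The observed frequency is 10.1%.
Step 2: Compare with English frequencies:
  E: 12.7% (difference: 2.6%)
  T: 9.1% (difference: 1.0%) <-- closest
  A: 8.2% (difference: 1.9%)
  O: 7.5% (difference: 2.6%)
  I: 7.0% (difference: 3.1%)
  N: 6.7% (difference: 3.4%)
  S: 6.3% (difference: 3.8%)
  H: 6.1% (difference: 4.0%)
  R: 6.0% (difference: 4.1%)
  D: 4.3% (difference: 5.8%)
Step 3: 'N' most likely represents 'T' (frequency 9.1%).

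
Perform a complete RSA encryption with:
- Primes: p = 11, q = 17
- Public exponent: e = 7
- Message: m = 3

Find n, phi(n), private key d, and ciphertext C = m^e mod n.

Step 1: n = 11 * 17 = 187.
Step 2: phi(n) = (11-1)(17-1) = 10 * 16 = 160.
Step 3: Find d = 7^(-1) mod 160 = 23.
  Verify: 7 * 23 = 161 = 1 (mod 160).
Step 4: C = 3^7 mod 187 = 130.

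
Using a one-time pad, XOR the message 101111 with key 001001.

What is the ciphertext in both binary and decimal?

Step 1: Write out the XOR operation bit by bit:
  Message: 101111
  Key:     001001
  XOR:     100110
Step 2: Convert to decimal: 100110 = 38.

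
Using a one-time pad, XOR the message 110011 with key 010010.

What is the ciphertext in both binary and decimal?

Step 1: Write out the XOR operation bit by bit:
  Message: 110011
  Key:     010010
  XOR:     100001
Step 2: Convert to decimal: 100001 = 33.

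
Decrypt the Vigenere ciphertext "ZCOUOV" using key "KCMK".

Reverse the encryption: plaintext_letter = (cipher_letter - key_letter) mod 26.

Step 1: Extend key: KCMKKC
Step 2: Decrypt each letter (c - k) mod 26:
  Z(25) - K(10) = (25-10) mod 26 = 15 = P
  C(2) - C(2) = (2-2) mod 26 = 0 = A
  O(14) - M(12) = (14-12) mod 26 = 2 = C
  U(20) - K(10) = (20-10) mod 26 = 10 = K
  O(14) - K(10) = (14-10) mod 26 = 4 = E
  V(21) - C(2) = (21-2) mod 26 = 19 = T
Plaintext: PACKET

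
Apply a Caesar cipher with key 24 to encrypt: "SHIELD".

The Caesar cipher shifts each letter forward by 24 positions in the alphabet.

Step 1: For each letter, shift forward by 24 positions (mod 26).
  S (position 18) -> position (18+24) mod 26 = 16 -> Q
  H (position 7) -> position (7+24) mod 26 = 5 -> F
  I (position 8) -> position (8+24) mod 26 = 6 -> G
  E (position 4) -> position (4+24) mod 26 = 2 -> C
  L (position 11) -> position (11+24) mod 26 = 9 -> J
  D (position 3) -> position (3+24) mod 26 = 1 -> B
Result: QFGCJB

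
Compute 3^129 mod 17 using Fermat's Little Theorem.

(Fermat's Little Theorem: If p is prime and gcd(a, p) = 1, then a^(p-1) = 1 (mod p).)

Step 1: Since 17 is prime, by Fermat's Little Theorem: 3^16 = 1 (mod 17).
Step 2: Reduce exponent: 129 mod 16 = 1.
Step 3: So 3^129 = 3^1 (mod 17).
Step 4: 3^1 mod 17 = 3.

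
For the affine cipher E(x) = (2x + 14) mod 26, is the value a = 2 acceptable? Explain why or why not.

Step 1: Compute gcd(2, 26).
Step 2: gcd(2, 26) = 2.
Since gcd = 2 != 1, 2 shares a common factor with 26, so it cannot be used.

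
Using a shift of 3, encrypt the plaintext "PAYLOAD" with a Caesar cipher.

Step 1: For each letter, shift forward by 3 positions (mod 26).
  P (position 15) -> position (15+3) mod 26 = 18 -> S
  A (position 0) -> position (0+3) mod 26 = 3 -> D
  Y (position 24) -> position (24+3) mod 26 = 1 -> B
  L (position 11) -> position (11+3) mod 26 = 14 -> O
  O (position 14) -> position (14+3) mod 26 = 17 -> R
  A (position 0) -> position (0+3) mod 26 = 3 -> D
  D (position 3) -> position (3+3) mod 26 = 6 -> G
Result: SDBORDG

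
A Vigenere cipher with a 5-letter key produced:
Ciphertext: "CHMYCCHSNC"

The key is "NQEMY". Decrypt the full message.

Step 1: Key 'NQEMY' has length 5. Extended key: NQEMYNQEMY
Step 2: Decrypt each position:
  C(2) - N(13) = 15 = P
  H(7) - Q(16) = 17 = R
  M(12) - E(4) = 8 = I
  Y(24) - M(12) = 12 = M
  C(2) - Y(24) = 4 = E
  C(2) - N(13) = 15 = P
  H(7) - Q(16) = 17 = R
  S(18) - E(4) = 14 = O
  N(13) - M(12) = 1 = B
  C(2) - Y(24) = 4 = E
Plaintext: PRIMEPROBE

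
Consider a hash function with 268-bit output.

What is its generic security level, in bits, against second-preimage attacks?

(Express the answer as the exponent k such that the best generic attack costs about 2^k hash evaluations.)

Step 1: The hash has a 268-bit output.
Step 2: Second-preimage resistance means: given a specific input x, it should be infeasible to find a different y with h(y) = h(x).
With a 268-bit output, a generic search for a second preimage costs about 2^268 evaluations (each trial matches the fixed target with probability 2^-268).
Step 3: Security level = 268 bits.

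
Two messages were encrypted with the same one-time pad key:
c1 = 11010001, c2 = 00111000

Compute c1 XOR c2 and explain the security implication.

Step 1: c1 XOR c2 = (m1 XOR k) XOR (m2 XOR k).
Step 2: By XOR associativity/commutativity: = m1 XOR m2 XOR k XOR k = m1 XOR m2.
Step 3: 11010001 XOR 00111000 = 11101001 = 233.
Step 4: The key cancels out! An attacker learns m1 XOR m2 = 233, revealing the relationship between plaintexts.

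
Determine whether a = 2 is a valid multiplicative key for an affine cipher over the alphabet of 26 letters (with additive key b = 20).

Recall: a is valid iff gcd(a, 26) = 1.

Step 1: Compute gcd(2, 26).
Step 2: gcd(2, 26) = 2.
Since gcd = 2 != 1, 2 shares a common factor with 26, so it cannot be used.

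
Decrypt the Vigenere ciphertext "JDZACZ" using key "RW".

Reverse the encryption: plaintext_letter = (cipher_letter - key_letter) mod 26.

Step 1: Extend key: RWRWRW
Step 2: Decrypt each letter (c - k) mod 26:
  J(9) - R(17) = (9-17) mod 26 = 18 = S
  D(3) - W(22) = (3-22) mod 26 = 7 = H
  Z(25) - R(17) = (25-17) mod 26 = 8 = I
  A(0) - W(22) = (0-22) mod 26 = 4 = E
  C(2) - R(17) = (2-17) mod 26 = 11 = L
  Z(25) - W(22) = (25-22) mod 26 = 3 = D
Plaintext: SHIELD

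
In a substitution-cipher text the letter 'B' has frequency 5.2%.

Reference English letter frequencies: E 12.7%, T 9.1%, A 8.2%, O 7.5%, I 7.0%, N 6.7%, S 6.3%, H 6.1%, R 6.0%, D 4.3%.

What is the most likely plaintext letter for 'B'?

Step 1: The observed frequency is 5.2%.
Step 2: Compare with English frequencies:
  E: 12.7% (difference: 7.5%)
  T: 9.1% (difference: 3.9%)
  A: 8.2% (difference: 3.0%)
  O: 7.5% (difference: 2.3%)
  I: 7.0% (difference: 1.8%)
  N: 6.7% (difference: 1.5%)
  S: 6.3% (difference: 1.1%)
  H: 6.1% (difference: 0.9%)
  R: 6.0% (difference: 0.8%) <-- closest
  D: 4.3% (difference: 0.9%)
Step 3: 'B' most likely represents 'R' (frequency 6.0%).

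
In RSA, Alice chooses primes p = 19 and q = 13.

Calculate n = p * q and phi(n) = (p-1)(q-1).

Step 1: n = p * q = 19 * 13 = 247.
Step 2: phi(n) = (p-1)(q-1) = 18 * 12 = 216.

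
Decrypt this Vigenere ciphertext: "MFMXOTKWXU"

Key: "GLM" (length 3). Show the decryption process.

Step 1: Key 'GLM' has length 3. Extended key: GLMGLMGLMG
Step 2: Decrypt each position:
  M(12) - G(6) = 6 = G
  F(5) - L(11) = 20 = U
  M(12) - M(12) = 0 = A
  X(23) - G(6) = 17 = R
  O(14) - L(11) = 3 = D
  T(19) - M(12) = 7 = H
  K(10) - G(6) = 4 = E
  W(22) - L(11) = 11 = L
  X(23) - M(12) = 11 = L
  U(20) - G(6) = 14 = O
Plaintext: GUARDHELLO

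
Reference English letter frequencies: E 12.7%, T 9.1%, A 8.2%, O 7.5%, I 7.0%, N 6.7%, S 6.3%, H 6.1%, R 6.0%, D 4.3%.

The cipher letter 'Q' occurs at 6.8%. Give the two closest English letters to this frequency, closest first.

Step 1: Observed frequency of 'Q' is 6.8%.
Step 2: Compute distances to each reference frequency and sort:
  N (6.7%): difference = 0.1% <-- BEST
  I (7.0%): difference = 0.2% <-- RUNNER-UP
  S (6.3%): difference = 0.5%
  O (7.5%): difference = 0.7%
  H (6.1%): difference = 0.7%
Step 3: Most likely is 'N' (6.7%, diff 0.1%); second most likely is 'I' (7.0%, diff 0.2%).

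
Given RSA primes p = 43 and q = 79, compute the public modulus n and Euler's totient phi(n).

Step 1: n = p * q = 43 * 79 = 3397.
Step 2: phi(n) = (p-1)(q-1) = 42 * 78 = 3276.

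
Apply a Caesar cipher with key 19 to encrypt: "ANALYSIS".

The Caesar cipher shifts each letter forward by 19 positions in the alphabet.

Step 1: For each letter, shift forward by 19 positions (mod 26).
  A (position 0) -> position (0+19) mod 26 = 19 -> T
  N (position 13) -> position (13+19) mod 26 = 6 -> G
  A (position 0) -> position (0+19) mod 26 = 19 -> T
  L (position 11) -> position (11+19) mod 26 = 4 -> E
  Y (position 24) -> position (24+19) mod 26 = 17 -> R
  S (position 18) -> position (18+19) mod 26 = 11 -> L
  I (position 8) -> position (8+19) mod 26 = 1 -> B
  S (position 18) -> position (18+19) mod 26 = 11 -> L
Result: TGTERLBL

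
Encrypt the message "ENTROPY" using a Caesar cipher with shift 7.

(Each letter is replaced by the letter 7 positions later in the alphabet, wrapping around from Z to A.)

Step 1: For each letter, shift forward by 7 positions (mod 26).
  E (position 4) -> position (4+7) mod 26 = 11 -> L
  N (position 13) -> position (13+7) mod 26 = 20 -> U
  T (position 19) -> position (19+7) mod 26 = 0 -> A
  R (position 17) -> position (17+7) mod 26 = 24 -> Y
  O (position 14) -> position (14+7) mod 26 = 21 -> V
  P (position 15) -> position (15+7) mod 26 = 22 -> W
  Y (position 24) -> position (24+7) mod 26 = 5 -> F
Result: LUAYVWF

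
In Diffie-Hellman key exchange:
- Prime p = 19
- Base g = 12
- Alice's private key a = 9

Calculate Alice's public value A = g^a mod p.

Step 1: A = g^a mod p = 12^9 mod 19.
  12^1 mod 19 = 12
  12^2 mod 19 = (12 * 12) mod 19 = 11
  12^3 mod 19 = (11 * 12) mod 19 = 18
  12^4 mod 19 = (18 * 12) mod 19 = 7
  12^5 mod 19 = (7 * 12) mod 19 = 8
  12^6 mod 19 = (8 * 12) mod 19 = 1
  12^7 mod 19 = (1 * 12) mod 19 = 12
  12^8 mod 19 = (12 * 12) mod 19 = 11
  12^9 mod 19 = (11 * 12) mod 19 = 18
Result: A = 18.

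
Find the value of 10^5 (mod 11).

Step 1: Compute 10^5 mod 11 step by step, reducing modulo 11 at each step.
  10^1 mod 11 = 10
  10^2 mod 11 = (10 * 10) mod 11 = 1
  10^3 mod 11 = (1 * 10) mod 11 = 10
  10^4 mod 11 = (10 * 10) mod 11 = 1
  10^5 mod 11 = (1 * 10) mod 11 = 10
Step 2: Result = 10.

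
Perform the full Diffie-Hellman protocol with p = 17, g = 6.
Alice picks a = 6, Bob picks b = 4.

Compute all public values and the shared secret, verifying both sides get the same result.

Step 1: A = g^a mod p = 6^6 mod 17 = 8.
Step 2: B = g^b mod p = 6^4 mod 17 = 4.
Step 3: Alice computes s = B^a mod p = 4^6 mod 17 = 16.
Step 4: Bob computes s = A^b mod p = 8^4 mod 17 = 16.
Both sides agree: shared secret = 16.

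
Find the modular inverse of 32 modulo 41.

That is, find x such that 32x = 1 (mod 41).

Step 1: We need x such that 32 * x = 1 (mod 41).
Step 2: Using the extended Euclidean algorithm or trial:
  32 * 9 = 288 = 7 * 41 + 1.
Step 3: Since 288 mod 41 = 1, the inverse is x = 9.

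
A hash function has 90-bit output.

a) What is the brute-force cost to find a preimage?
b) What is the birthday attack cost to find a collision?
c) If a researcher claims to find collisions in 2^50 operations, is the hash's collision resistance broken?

Step 1: Preimage resistance requires brute-force of 2^90 operations.
Step 2: Collision resistance (birthday bound) = 2^(90/2) = 2^45.
Step 3: The claimed attack costs 2^50 operations.
Step 4: Since 2^50 >= 2^45, the claimed attack is no faster than the generic birthday attack, so this does not break collision resistance.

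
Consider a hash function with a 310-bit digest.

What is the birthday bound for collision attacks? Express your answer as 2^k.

Step 1: The birthday paradox gives collision probability ~50% after sqrt(2^n) = 2^(n/2) hashes.
Step 2: For 310-bit output: 2^(310/2) = 2^155.
Step 3: Approximately 2^155 hash computations needed.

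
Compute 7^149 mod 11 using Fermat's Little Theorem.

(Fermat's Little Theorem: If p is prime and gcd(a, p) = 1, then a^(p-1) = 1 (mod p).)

Step 1: Since 11 is prime, by Fermat's Little Theorem: 7^10 = 1 (mod 11).
Step 2: Reduce exponent: 149 mod 10 = 9.
Step 3: So 7^149 = 7^9 (mod 11).
Step 4: 7^9 mod 11 = 8.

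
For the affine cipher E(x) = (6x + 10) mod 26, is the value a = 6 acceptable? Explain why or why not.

Step 1: Compute gcd(6, 26).
Step 2: gcd(6, 26) = 2.
Since gcd = 2 != 1, 6 shares a common factor with 26, so it cannot be used.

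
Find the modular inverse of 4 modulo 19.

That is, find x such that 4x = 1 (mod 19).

Step 1: We need x such that 4 * x = 1 (mod 19).
Step 2: Using the extended Euclidean algorithm or trial:
  4 * 5 = 20 = 1 * 19 + 1.
Step 3: Since 20 mod 19 = 1, the inverse is x = 5.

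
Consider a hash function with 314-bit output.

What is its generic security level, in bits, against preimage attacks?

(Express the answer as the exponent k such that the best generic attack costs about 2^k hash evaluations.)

Step 1: The hash has a 314-bit output.
Step 2: Preimage resistance means: given a digest h(x), it should be infeasible to find any input that hashes to it.
With a 314-bit output there are 2^314 possible digests, so a generic brute-force preimage search costs about 2^314 evaluations.
Step 3: Security level = 314 bits.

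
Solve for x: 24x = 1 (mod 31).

Step 1: We need x such that 24 * x = 1 (mod 31).
Step 2: Using the extended Euclidean algorithm or trial:
  24 * 22 = 528 = 17 * 31 + 1.
Step 3: Since 528 mod 31 = 1, the inverse is x = 22.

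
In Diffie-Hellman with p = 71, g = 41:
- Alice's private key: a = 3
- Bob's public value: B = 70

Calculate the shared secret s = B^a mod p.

Step 1: s = B^a mod p = 70^3 mod 71.
  70^1 mod 71 = 70
  70^2 mod 71 = (70 * 70) mod 71 = 1
  70^3 mod 71 = (1 * 70) mod 71 = 70
Result: shared secret = 70.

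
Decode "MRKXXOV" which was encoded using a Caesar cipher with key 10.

Step 1: Reverse the shift by subtracting 10 from each letter position.
  M (position 12) -> position (12-10) mod 26 = 2 -> C
  R (position 17) -> position (17-10) mod 26 = 7 -> H
  K (position 10) -> position (10-10) mod 26 = 0 -> A
  X (position 23) -> position (23-10) mod 26 = 13 -> N
  X (position 23) -> position (23-10) mod 26 = 13 -> N
  O (position 14) -> position (14-10) mod 26 = 4 -> E
  V (position 21) -> position (21-10) mod 26 = 11 -> L
Decrypted message: CHANNEL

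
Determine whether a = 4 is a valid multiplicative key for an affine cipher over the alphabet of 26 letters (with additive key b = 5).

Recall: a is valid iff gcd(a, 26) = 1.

Step 1: Compute gcd(4, 26).
Step 2: gcd(4, 26) = 2.
Since gcd = 2 != 1, 4 shares a common factor with 26, so it cannot be used.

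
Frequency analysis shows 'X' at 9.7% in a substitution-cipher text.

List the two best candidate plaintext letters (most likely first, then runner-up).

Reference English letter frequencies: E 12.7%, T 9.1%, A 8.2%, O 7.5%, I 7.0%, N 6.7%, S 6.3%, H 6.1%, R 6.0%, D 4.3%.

Step 1: Observed frequency of 'X' is 9.7%.
Step 2: Compute distances to each reference frequency and sort:
  T (9.1%): difference = 0.6% <-- BEST
  A (8.2%): difference = 1.5% <-- RUNNER-UP
  O (7.5%): difference = 2.2%
  I (7.0%): difference = 2.7%
  N (6.7%): difference = 3.0%
Step 3: Most likely is 'T' (9.1%, diff 0.6%); second most likely is 'A' (8.2%, diff 1.5%).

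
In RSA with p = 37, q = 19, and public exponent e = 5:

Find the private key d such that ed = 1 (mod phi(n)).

Step 1: n = 37 * 19 = 703.
Step 2: phi(n) = 36 * 18 = 648.
Step 3: Find d such that 5 * d = 1 (mod 648).
Step 4: d = 5^(-1) mod 648 = 389.
Verification: 5 * 389 = 1945 = 3 * 648 + 1.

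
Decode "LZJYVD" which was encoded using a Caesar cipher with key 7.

Step 1: Reverse the shift by subtracting 7 from each letter position.
  L (position 11) -> position (11-7) mod 26 = 4 -> E
  Z (position 25) -> position (25-7) mod 26 = 18 -> S
  J (position 9) -> position (9-7) mod 26 = 2 -> C
  Y (position 24) -> position (24-7) mod 26 = 17 -> R
  V (position 21) -> position (21-7) mod 26 = 14 -> O
  D (position 3) -> position (3-7) mod 26 = 22 -> W
Decrypted message: ESCROW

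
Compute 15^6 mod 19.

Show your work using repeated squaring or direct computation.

Step 1: Compute 15^6 mod 19 step by step, reducing modulo 19 at each step.
  15^1 mod 19 = 15
  15^2 mod 19 = (15 * 15) mod 19 = 16
  15^3 mod 19 = (16 * 15) mod 19 = 12
  15^4 mod 19 = (12 * 15) mod 19 = 9
  15^5 mod 19 = (9 * 15) mod 19 = 2
  15^6 mod 19 = (2 * 15) mod 19 = 11
Step 2: Result = 11.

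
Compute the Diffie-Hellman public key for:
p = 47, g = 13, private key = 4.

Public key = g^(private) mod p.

Step 1: A = g^a mod p = 13^4 mod 47.
  13^1 mod 47 = 13
  13^2 mod 47 = (13 * 13) mod 47 = 28
  13^3 mod 47 = (28 * 13) mod 47 = 35
  13^4 mod 47 = (35 * 13) mod 47 = 32
Result: A = 32.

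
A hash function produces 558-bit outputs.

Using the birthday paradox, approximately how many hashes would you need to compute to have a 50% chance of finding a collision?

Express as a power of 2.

Step 1: The birthday paradox gives collision probability ~50% after sqrt(2^n) = 2^(n/2) hashes.
Step 2: For 558-bit output: 2^(558/2) = 2^279.
Step 3: Approximately 2^279 hash computations needed.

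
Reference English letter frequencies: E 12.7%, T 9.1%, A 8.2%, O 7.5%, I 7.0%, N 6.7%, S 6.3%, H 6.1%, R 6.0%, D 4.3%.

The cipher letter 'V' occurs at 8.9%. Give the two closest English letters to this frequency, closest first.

Step 1: Observed frequency of 'V' is 8.9%.
Step 2: Compute distances to each reference frequency and sort:
  T (9.1%): difference = 0.2% <-- BEST
  A (8.2%): difference = 0.7% <-- RUNNER-UP
  O (7.5%): difference = 1.4%
  I (7.0%): difference = 1.9%
  N (6.7%): difference = 2.2%
Step 3: Most likely is 'T' (9.1%, diff 0.2%); second most likely is 'A' (8.2%, diff 0.7%).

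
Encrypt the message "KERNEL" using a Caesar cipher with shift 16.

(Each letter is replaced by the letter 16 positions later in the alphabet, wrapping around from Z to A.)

Step 1: For each letter, shift forward by 16 positions (mod 26).
  K (position 10) -> position (10+16) mod 26 = 0 -> A
  E (position 4) -> position (4+16) mod 26 = 20 -> U
  R (position 17) -> position (17+16) mod 26 = 7 -> H
  N (position 13) -> position (13+16) mod 26 = 3 -> D
  E (position 4) -> position (4+16) mod 26 = 20 -> U
  L (position 11) -> position (11+16) mod 26 = 1 -> B
Result: AUHDUB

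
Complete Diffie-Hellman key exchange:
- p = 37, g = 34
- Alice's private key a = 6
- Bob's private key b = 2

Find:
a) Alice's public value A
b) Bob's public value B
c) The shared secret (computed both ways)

Step 1: A = g^a mod p = 34^6 mod 37 = 26.
Step 2: B = g^b mod p = 34^2 mod 37 = 9.
Step 3: Alice computes s = B^a mod p = 9^6 mod 37 = 10.
Step 4: Bob computes s = A^b mod p = 26^2 mod 37 = 10.
Both sides agree: shared secret = 10.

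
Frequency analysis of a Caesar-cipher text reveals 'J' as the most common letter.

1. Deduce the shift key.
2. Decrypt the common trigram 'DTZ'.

Step 1: In English, 'E' is the most frequent letter (12.7%).
Step 2: The most frequent ciphertext letter is 'J' (position 9).
Step 3: Shift = (9 - 4) mod 26 = 5.
Step 4: Decrypt 'DTZ' by shifting back 5:
  D -> Y
  T -> O
  Z -> U
Step 5: 'DTZ' decrypts to 'YOU'.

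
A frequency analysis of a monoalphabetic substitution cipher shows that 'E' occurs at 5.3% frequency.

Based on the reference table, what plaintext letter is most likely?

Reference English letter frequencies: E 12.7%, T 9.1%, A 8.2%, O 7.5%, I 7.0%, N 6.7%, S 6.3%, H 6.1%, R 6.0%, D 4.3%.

Step 1: The observed frequency is 5.3%.
Step 2: Compare with English frequencies:
  E: 12.7% (difference: 7.4%)
  T: 9.1% (difference: 3.8%)
  A: 8.2% (difference: 2.9%)
  O: 7.5% (difference: 2.2%)
  I: 7.0% (difference: 1.7%)
  N: 6.7% (difference: 1.4%)
  S: 6.3% (difference: 1.0%)
  H: 6.1% (difference: 0.8%)
  R: 6.0% (difference: 0.7%) <-- closest
  D: 4.3% (difference: 1.0%)
Step 3: 'E' most likely represents 'R' (frequency 6.0%).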